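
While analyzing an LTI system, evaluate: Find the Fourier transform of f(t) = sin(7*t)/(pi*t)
sin(W*t)/(pi*t)=(W/pi)*sinc(W*t/pi) is the impulse response of the ideal low-pass filter with cutoff W (here W=7).
Its Fourier transform is a rectangular function:
F(omega)=1 for |omega| < 7, 0 otherwise

Answer: rect(omega/14) [i.e., 1 for |omega| < 7, 0 otherwise]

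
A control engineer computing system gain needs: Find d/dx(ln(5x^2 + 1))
Chain rule: d/dx[ln(u)] = u'/u where u = 5x^2 + 1
u' = 10x

Answer: (10x)/(5x^2 + 1)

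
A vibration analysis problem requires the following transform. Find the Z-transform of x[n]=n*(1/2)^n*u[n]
Using the property Z{n * a^n * u[n]}=az/(z-a)^2
With a=1/2: X(z)=(1/2)z/(z - 1/2)^2, |z| > 1/2

Answer: (1/2)z/(z - 1/2)^2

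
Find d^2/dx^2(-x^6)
Apply power rule 2 times:
d^1: -6x^5
d^2: -30x^4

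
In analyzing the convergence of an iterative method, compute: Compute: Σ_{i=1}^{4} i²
Using formula: Σ i^2 = n(n+1)(2n+1)/6 = 4·5·9/6 = 30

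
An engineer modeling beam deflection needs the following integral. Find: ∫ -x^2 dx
Using power rule: ∫ -x^2 dx=-1/3 x^3+C=(-1/3)x^3+C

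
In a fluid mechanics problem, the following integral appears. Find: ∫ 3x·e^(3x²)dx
Let u = 3x², du = 6x dx
∫ (1/2)e^u du = e^u/2+C

Answer: e^(3x²)/2+C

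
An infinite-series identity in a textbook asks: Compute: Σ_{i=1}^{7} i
Using formula: Σ i^1=n(n+1)/2=7·8/2=28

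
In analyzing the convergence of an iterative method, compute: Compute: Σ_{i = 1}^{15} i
Using formula: Σ i^1=n(n + 1)/2=15·16/2=120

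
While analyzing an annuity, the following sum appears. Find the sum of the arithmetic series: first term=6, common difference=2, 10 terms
Last term: a_n=6+(10-1)·2=24
Sum=n(a_1+a_n)/2=10(6+24)/2=150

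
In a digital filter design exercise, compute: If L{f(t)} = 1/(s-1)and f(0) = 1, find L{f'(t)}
L{f'(t)}=s·F(s) - f(0)=s/(s-1)-1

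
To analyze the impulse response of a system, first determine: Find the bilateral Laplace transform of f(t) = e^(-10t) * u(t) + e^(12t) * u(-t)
For e^(-10t) * u(t): L=1/(s+10), Re(s) > -10
For e^(12t) * u(-t): L=-1/(s-12), Re(s) < 12
Combined: F(s)=1/(s+10)-1/(s-12), -10 < Re(s) < 12

Answer: 1/(s+10)-1/(s-12), ROC: -10 < Re(s) < 12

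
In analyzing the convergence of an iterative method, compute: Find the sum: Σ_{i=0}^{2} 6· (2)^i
Geometric series: S = a(1 - r^n)/(1 - r)
a = 6, r = 2, n = 3
S = 6(1-8)/-1 = 42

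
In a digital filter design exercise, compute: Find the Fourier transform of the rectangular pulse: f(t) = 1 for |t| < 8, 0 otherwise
F(omega) = integral from -8 to 8 of e^(-j * omega * t) dt
= 2 * sin(8 * omega)/omega = 16 * sinc(8 * omega/pi)

Answer: 2 * sin(8 * omega)/omega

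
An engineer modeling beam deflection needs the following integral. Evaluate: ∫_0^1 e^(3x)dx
Antiderivative: (1/3)e^(3x)
Evaluate: (1/3)(e^3-1)

Answer: (e^3-1)/3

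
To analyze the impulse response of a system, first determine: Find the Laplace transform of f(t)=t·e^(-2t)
L{t·e^(at)}=1/(s-a)²
L{t·e^(-2t)}=1/(s+2)²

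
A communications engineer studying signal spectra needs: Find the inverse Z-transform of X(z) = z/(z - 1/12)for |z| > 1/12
Standard pair: z/(z-a) <-> a^n * u[n] for causal signals
With a=1/12: x[n]=(1/12)^n * u[n]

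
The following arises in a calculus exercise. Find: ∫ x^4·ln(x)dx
By parts: u = ln(x), dv = x^4 dx
du = 1/x dx, v = x^5/5
= x^5·ln(x)/5 - ∫ x^4/5 dx
= x^5·ln(x)/5 - x^5/25 + C

Answer: x^5(ln(x)/5 - 1/25) + C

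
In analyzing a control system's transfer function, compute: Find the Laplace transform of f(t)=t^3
L{t^n} = n!/s^(n+1)
L{t^3} = 3!/s^4 = 6/s^4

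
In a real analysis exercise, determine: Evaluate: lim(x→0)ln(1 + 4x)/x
L'Hôpital (0/0): lim 4/(1+4x) / 1=4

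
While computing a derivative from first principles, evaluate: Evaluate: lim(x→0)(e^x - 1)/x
L'Hôpital (0/0): lim e^x/1=1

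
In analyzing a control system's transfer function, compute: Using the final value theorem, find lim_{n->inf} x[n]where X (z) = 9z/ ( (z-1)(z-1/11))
Final value theorem: lim x[n]=lim_{z->1} (z-1) * X(z)
(z-1) * X(z)=9z/(z-1/11)
As z->1: 9/(1 - 1/11)=9/(10/11)=99/10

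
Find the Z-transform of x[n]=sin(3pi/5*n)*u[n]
Z{sin(w0*n)*u[n]} = z*sin(w0)/(z^2-2z*cos(w0)+1)
With w0 = 3pi/5: X(z) = z*sin(3pi/5)/(z^2-2z*cos(3pi/5)+1)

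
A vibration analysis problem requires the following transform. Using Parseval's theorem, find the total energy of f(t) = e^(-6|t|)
Parseval's theorem: E = integral |f(t)|^2 dt = (1/2pi) integral |F(omega)|^2 domega
E = integral_{-inf}^{inf} e^(-12|t|) dt = 2 * integral_0^inf e^(-12t) dt = 2/(2 * 6) = 1/6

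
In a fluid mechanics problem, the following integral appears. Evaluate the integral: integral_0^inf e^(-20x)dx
integral_0^inf e^(-20x) dx=[-1/20*e^(-20x)]_0^inf
=0 - (-1/20)=1/20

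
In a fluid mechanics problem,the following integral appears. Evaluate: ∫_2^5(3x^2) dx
Step 1: Find antiderivative F(x) = x^3
Step 2: F(5) - F(2) = 125 - (8) = 117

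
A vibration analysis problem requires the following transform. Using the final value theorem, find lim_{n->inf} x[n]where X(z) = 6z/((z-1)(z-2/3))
Final value theorem: lim x[n]=lim_{z->1} (z-1)*X(z)
(z-1)*X(z)=6z/(z-2/3)
As z->1: 6/(1 - 2/3)=6/(1/3)=18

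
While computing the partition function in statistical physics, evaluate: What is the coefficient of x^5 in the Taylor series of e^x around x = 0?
Taylor series of e^x=Σ x^n/n!
Coefficient of x^5=1/5!=1/120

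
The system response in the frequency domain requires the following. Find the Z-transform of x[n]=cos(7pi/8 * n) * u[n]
Z{cos(w0 * n) * u[n]} = z(z - cos(w0))/(z^2 - 2z * cos(w0) + 1)
With w0 = 7pi/8: X(z) = z(z - cos(7pi/8))/(z^2 - 2z * cos(7pi/8) + 1)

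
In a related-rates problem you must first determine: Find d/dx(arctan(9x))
d/dx[arctan(u)]=u'/(1 + u²), u=9x, u'=9

Answer: 9/(1 + 81x²)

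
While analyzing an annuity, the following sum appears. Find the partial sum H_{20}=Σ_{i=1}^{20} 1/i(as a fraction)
H_20 = 1+1/2+1/3+...+1/20
= 55835135/15519504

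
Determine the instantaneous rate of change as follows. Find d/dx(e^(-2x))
Chain rule: d/dx[e^u] = e^u · u' where u = -2x
u' = -2

Answer: -2·e^(-2x)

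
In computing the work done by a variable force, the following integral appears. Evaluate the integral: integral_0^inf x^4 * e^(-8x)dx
This is a Gamma integral. Substitute u=8x (du=8 dx):
integral_0^inf x^4 * e^(-8x) dx=(1/8^5) integral_0^inf u^4 * e^(-u) du
=Gamma(5)/8^5=4!/8^5=24/32768

Answer: 3/4096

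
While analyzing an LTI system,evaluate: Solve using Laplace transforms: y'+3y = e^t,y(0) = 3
Take L: sY - 3+3Y = 1/(s-1)
Y(s+3) = 1/(s-1)+3
Y = 1/((s-1)(s+3))+3/(s+3)
Partial fractions: 1/((s-1)(s+3)) = (1/4)/(s-1) - (1/4)/(s+3)
So Y = (1/4)/(s-1)+(11/4)/(s+3)
Inverse Laplace transform (L^(-1){1/(s-1)} = e^t, L^(-1){1/(s+3)} = e^(-3t)):

Answer: y(t) = (1/4)·e^t+(11/4)·e^(-3t)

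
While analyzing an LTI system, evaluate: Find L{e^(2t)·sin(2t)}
First shifting: L{e^(at)f(t)} = F(s-a)
L{sin(2t)} = 2/(s² + 4)
Shift: 2/((s-2)² + 4)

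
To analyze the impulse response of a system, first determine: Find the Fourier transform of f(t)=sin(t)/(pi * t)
sin(W*t)/(pi*t)=(W/pi)*sinc(W*t/pi) is the impulse response of the ideal low-pass filter with cutoff W (here W=1).
Its Fourier transform is a rectangular function:
F(omega)=1 for |omega| < 1, 0 otherwise

Answer: rect(omega/2) [i.e., 1 for |omega| < 1, 0 otherwise]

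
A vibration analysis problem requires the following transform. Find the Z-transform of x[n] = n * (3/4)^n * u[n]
Using the property Z{n * a^n * u[n]}=az/(z-a)^2
With a=3/4: X(z)=(3/4)z/(z - 3/4)^2, |z| > 3/4

Answer: (3/4)z/(z - 3/4)^2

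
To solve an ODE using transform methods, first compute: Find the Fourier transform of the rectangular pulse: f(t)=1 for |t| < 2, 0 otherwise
F(omega)=integral from -2 to 2 of e^(-j * omega * t) dt
=2 * sin(2 * omega)/omega=4 * sinc(2 * omega/pi)

Answer: 2 * sin(2 * omega)/omega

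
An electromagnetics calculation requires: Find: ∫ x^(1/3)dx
Power rule: ∫ x^(1/3) dx = x^(4/3)/(4/3) + C

Answer: (3/4)·x^(4/3) + C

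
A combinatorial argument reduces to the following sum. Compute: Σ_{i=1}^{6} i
Using formula: Σ i^1=n(n + 1)/2=6·7/2=21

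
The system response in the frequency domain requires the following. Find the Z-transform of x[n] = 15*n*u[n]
Z{n * u[n]}=z/(z-1)^2
By linearity: Z{15 * n * u[n]}=15z/(z-1)^2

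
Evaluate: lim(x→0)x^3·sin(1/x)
Squeeze theorem: -|x^3| ≤ x^3·sin(1/x) ≤ |x^3|
Since x^3 → 0 as x → 0, by squeeze theorem the limit is 0

Answer: 0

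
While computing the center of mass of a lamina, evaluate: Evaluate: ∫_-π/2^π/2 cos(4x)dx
Antiderivative: sin(4x)/4
Evaluate at bounds: [sin(4·π/2)/4] - [sin(4·-π/2)/4]
=((0) - (0))/4=0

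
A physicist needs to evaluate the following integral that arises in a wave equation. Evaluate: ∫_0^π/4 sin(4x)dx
Antiderivative: -cos(4x)/4
Evaluate at bounds: [-cos(4·π/4)/4] - [-cos(4·0)/4]
=(-(-1)+(1))/4=1/2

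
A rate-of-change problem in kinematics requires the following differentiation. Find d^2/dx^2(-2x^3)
Apply power rule 2 times:
d^1: -6x^2
d^2: -12x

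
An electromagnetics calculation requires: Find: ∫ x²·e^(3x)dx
Integration by parts twice:
First: u = x², dv = e^(3x) dx => x²e^(3x)/3 - (2/3)∫ xe^(3x) dx
Second (∫ xe^(3x) dx): xe^(3x)/3 - e^(3x)/9
Combining: e^(3x)(x²/3 - 2x/9 + 2/27) + C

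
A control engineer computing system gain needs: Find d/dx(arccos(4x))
d/dx[arccos(u)]=-u'/√(1-u²), u=4x, u'=4

Answer: -4/√(1 - 16x²)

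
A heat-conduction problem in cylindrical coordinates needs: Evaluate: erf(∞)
erf(∞) = 1 (the error function converges to 1)

Answer: 1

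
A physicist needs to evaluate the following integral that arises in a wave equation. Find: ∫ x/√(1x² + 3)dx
Let u=x²+3, du=2x dx
∫ (1/2)·u^(-1/2) du=√u+C

Answer: √(x²+3)+C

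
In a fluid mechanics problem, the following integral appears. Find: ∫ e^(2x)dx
Since d/dx[e^(2x)]=2e^(2x), we get 1/2 e^(2x) + C

Answer: (1/2)e^(2x) + C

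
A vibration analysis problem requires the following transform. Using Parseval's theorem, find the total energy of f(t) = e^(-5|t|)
Parseval's theorem: E=integral |f(t)|^2 dt=(1/2pi) integral |F(omega)|^2 domega
E=integral_{-inf}^{inf} e^(-10|t|) dt=2*integral_0^inf e^(-10t) dt=2/(2*5)=1/5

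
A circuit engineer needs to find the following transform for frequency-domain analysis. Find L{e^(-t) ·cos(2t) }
First shifting: L{e^(at)f(t)}=F(s-a)
L{cos(2t)}=s/(s²+4)
Shift: (s+1)/((s+1)²+4)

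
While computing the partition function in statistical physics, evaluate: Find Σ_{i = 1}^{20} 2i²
= 2·n(n+1)(2n+1)/6 = 2·20·21·41/6 = 5740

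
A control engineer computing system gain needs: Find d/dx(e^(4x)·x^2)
Product rule: (fg)'=f'g + fg'
f=e^(4x), f'=4·e^(4x)
g=x^2, g'=2x

Answer: 4·e^(4x)·x^2 + 2·e^(4x)·x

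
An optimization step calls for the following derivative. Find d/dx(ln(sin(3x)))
Chain rule: d/dx[ln(u)] = u'/u where u = sin(3x)
u' = 3cos(3x)

Answer: (3cos(3x))/(sin(3x))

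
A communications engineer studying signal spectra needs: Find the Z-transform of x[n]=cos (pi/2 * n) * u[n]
Z{cos(w0 * n) * u[n]} = z(z - cos(w0))/(z^2-2z * cos(w0)+1)
With w0 = pi/2: X(z) = z(z - cos(pi/2))/(z^2-2z * cos(pi/2)+1)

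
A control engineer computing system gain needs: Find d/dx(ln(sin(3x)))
Chain rule: d/dx[ln(u)]=u'/u where u=sin(3x)
u'=3cos(3x)

Answer: (3cos(3x))/(sin(3x))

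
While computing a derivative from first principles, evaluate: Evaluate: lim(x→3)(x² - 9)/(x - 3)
Factor: (x² - 9)=(x-3)(x + 3)
Cancel (x-3): lim(x→3) (x + 3)=6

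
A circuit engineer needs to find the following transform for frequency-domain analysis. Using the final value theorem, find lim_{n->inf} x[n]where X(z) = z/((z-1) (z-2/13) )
Final value theorem: lim x[n]=lim_{z->1} (z-1)*X(z)
(z-1)*X(z)=z/(z-2/13)
As z->1: 1/(1-2/13)=1/(11/13)=13/11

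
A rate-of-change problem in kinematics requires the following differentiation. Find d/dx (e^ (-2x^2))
Chain rule: d/dx[e^u]=e^u · u' where u=-2x^2
u'=-4x

Answer: -4x·e^(-2x^2)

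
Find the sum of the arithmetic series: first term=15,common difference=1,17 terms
Last term: a_n = 15+(17-1)·1 = 31
Sum = n(a_1+a_n)/2 = 17(15+31)/2 = 391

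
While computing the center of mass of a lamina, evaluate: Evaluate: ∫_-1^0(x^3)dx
Step 1: Find antiderivative F(x) = (1/4)x^4
Step 2: F(0) - F(-1) = 0 - (1/4) = -1/4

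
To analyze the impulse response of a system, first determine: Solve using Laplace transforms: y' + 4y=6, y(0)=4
Take L of both sides: sY(s) - 4 + 4Y(s) = 6/s
Y(s)(s + 4) = 6/s + 4
Y(s) = 6/(s(s + 4)) + 4/(s + 4)
Partial fractions: 6/(s(s + 4)) = (3/2)/s - (3/2)/(s + 4)
So Y(s) = (3/2)/s + (5/2)/(s + 4)
Inverse transform (L^(-1){1/s} = 1, L^(-1){1/(s + 4)} = e^(-4t)):

Answer: y(t) = 3/2 + (5/2)·e^(-4t)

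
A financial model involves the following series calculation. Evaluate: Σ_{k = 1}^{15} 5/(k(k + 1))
Partial fractions: 5/(k(k+1)) = 5/k - 5/(k+1)
Telescoping sum: 5(1-1/16) = 5·15/16

Answer: 75/16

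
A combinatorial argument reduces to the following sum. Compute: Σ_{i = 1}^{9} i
Using formula: Σ i^1=n(n + 1)/2=9·10/2=45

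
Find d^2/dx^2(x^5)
Apply power rule 2 times:
d^1: 5x^4
d^2: 20x^3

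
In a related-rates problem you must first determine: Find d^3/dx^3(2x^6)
Apply power rule 3 times:
d^1: 12x^5
d^2: 60x^4
d^3: 240x^3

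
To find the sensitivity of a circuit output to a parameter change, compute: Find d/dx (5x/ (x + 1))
Quotient rule: (f/g)'=(f'g - fg')/g²
f=5x, f'=5
g=x + 1, g'=1

Answer: (5·(x + 1) - 5x)/(x + 1)²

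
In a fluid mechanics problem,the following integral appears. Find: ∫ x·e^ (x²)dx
Let u=x², du=2x dx
∫ (1/2)e^u du=e^u/2 + C

Answer: e^(x²)/2 + C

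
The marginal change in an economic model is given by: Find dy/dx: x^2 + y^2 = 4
Differentiate: 2x+2y·(dy/dx)=0
dy/dx=-2x/(2y)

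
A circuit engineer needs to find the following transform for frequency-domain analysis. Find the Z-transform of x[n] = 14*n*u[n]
Z{n*u[n]} = z/(z-1)^2
By linearity: Z{14*n*u[n]} = 14z/(z-1)^2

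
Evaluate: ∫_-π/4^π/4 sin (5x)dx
Antiderivative: -cos(5x)/5
Evaluate at bounds: [-cos(5·π/4)/5] - [-cos(5·-π/4)/5]
=(-(-√2/2)+(-√2/2))/5=0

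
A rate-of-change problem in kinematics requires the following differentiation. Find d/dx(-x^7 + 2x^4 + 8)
Power rule: d/dx(ax^n)=n·a·x^(n-1)
Term by term: -7·x^6 + 8·x^3

Answer: -7x^6 + 8x^3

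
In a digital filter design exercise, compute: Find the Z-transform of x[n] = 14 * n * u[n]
Z{n*u[n]} = z/(z-1)^2
By linearity: Z{14*n*u[n]} = 14z/(z-1)^2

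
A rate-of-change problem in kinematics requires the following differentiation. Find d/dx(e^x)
Chain rule: d/dx[e^u]=e^u · u' where u=x
u'=1

Answer: 1·e^x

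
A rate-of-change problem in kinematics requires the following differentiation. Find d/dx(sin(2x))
Chain rule: d/dx[sin(u)]=cos(u)·u' where u=2x
u'=2

Answer: 2·cos(2x)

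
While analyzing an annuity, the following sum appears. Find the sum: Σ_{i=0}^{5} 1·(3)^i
Geometric series: S = a(1 - r^n)/(1 - r)
a = 1, r = 3, n = 6
S = 1(1-729)/-2 = 364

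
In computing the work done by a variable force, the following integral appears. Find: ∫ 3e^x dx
Since d/dx[e^x] = +e^x, we get 3e^x+C

Answer: 3e^x+C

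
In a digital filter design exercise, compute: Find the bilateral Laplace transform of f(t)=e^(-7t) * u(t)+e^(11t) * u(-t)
For e^(-7t)*u(t): L = 1/(s + 7), Re(s) > -7
For e^(11t)*u(-t): L = -1/(s-11), Re(s) < 11
Combined: F(s) = 1/(s + 7) - 1/(s-11), -7 < Re(s) < 11

Answer: 1/(s + 7) - 1/(s-11), ROC: -7 < Re(s) < 11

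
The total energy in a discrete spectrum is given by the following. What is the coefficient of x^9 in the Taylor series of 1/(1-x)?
1/(1-x)=Σ x^n for |x|<1
All coefficients are 1

Answer: 1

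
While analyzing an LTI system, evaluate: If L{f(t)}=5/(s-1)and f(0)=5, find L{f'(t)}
L{f'(t)} = s·F(s) - f(0) = 5s/(s-1) - 5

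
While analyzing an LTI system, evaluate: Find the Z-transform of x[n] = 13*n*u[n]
Z{n*u[n]}=z/(z-1)^2
By linearity: Z{13*n*u[n]}=13z/(z-1)^2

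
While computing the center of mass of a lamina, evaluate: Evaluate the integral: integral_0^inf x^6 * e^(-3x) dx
This is a Gamma integral. Substitute u = 3x (du = 3 dx):
integral_0^inf x^6*e^(-3x) dx = (1/3^7) integral_0^inf u^6*e^(-u) du
= Gamma(7)/3^7 = 6!/3^7 = 720/2187

Answer: 80/243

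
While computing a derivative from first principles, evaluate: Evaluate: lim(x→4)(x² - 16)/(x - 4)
Factor: (x² - 16) = (x-4)(x+4)
Cancel (x-4): lim(x→4) (x+4) = 8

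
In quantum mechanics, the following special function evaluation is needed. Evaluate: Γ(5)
Γ(n)=(n-1)! for positive integers
Γ(5)=4!=24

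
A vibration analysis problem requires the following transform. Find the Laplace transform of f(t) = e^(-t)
L{e^(at)} = 1/(s-a)
L{e^(-t)} = 1/(s + 1)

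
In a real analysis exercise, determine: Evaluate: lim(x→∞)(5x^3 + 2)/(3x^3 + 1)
Divide numerator and denominator by x^3:
lim (5+2/x^3)/(3+1/x^3)=5/3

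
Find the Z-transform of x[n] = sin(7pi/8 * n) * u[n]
Z{sin(w0 * n) * u[n]} = z * sin(w0)/(z^2-2z * cos(w0)+1)
With w0 = 7pi/8: X(z) = z * sin(7pi/8)/(z^2-2z * cos(7pi/8)+1)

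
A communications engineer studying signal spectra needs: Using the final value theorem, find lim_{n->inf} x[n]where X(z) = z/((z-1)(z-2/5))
Final value theorem: lim x[n]=lim_{z->1} (z-1)*X(z)
(z-1)*X(z)=z/(z-2/5)
As z->1: 1/(1 - 2/5)=1/(3/5)=5/3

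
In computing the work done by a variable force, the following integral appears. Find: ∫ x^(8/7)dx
Power rule: ∫ x^(8/7) dx = x^(15/7)/(15/7)+C

Answer: (7/15)·x^(15/7)+C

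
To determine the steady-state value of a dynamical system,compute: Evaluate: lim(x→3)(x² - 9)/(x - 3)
Factor: (x² - 9)=(x-3)(x + 3)
Cancel (x-3): lim(x→3) (x + 3)=6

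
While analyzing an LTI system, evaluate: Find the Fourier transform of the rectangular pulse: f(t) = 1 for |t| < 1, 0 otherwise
F(omega)=integral from -1 to 1 of e^(-j * omega * t) dt
=2 * sin(1 * omega)/omega=2 * sinc(1 * omega/pi)

Answer: 2 * sin(1 * omega)/omega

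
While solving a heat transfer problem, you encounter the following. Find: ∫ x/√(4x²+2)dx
Let u = 4x² + 2, du = 8x dx
∫ (1/8)·u^(-1/2) du = √u/4 + C

Answer: √(4x² + 2)/4 + C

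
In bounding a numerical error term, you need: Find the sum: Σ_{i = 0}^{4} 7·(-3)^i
Geometric series: S=a(1 - r^n)/(1 - r)
a=7, r=-3, n=5
S=7(1 + 243)/4=427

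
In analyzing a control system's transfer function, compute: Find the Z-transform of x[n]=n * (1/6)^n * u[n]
Using the property Z{n * a^n * u[n]}=az/(z-a)^2
With a=1/6: X(z)=(1/6)z/(z - 1/6)^2, |z| > 1/6

Answer: (1/6)z/(z - 1/6)^2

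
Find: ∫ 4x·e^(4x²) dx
Let u=4x², du=8x dx
∫ (1/2)e^u du=e^u/2 + C

Answer: e^(4x²)/2 + C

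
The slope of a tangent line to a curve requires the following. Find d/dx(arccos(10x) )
d/dx[arccos(u)] = -u'/√(1-u²), u = 10x, u' = 10

Answer: -10/√(1-100x²)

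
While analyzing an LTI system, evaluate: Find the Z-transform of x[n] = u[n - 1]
Using the time-shift property: Z{u[n-1]} = z^(-1)*z/(z-1)
= z^(0)/(z-1)

Answer: 1/(z-1)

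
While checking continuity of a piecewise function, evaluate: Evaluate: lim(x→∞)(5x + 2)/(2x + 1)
Divide numerator and denominator by x:
lim (5+2/x)/(2+1/x) = 5/2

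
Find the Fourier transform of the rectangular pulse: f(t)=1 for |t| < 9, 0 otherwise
F(omega)=integral from -9 to 9 of e^(-j*omega*t) dt
=2*sin(9*omega)/omega=18*sinc(9*omega/pi)

Answer: 2*sin(9*omega)/omega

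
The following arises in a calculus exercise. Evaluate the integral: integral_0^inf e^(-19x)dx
integral_0^inf e^(-19x) dx=[-1/19*e^(-19x)]_0^inf
=0 - (-1/19)=1/19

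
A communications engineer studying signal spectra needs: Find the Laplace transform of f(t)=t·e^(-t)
L{t·e^(at)}=1/(s-a)²
L{t·e^(-t)}=1/(s+1)²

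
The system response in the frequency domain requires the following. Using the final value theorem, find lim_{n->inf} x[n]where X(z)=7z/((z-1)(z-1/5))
Final value theorem: lim x[n] = lim_{z->1} (z-1)*X(z)
(z-1)*X(z) = 7z/(z-1/5)
As z->1: 7/(1-1/5) = 7/(4/5) = 35/4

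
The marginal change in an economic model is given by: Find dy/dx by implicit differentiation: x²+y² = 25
Differentiate both sides: 2x + 2y·(dy/dx) = 0
Solve: dy/dx = -2x/(2y) = -x/y

Answer: dy/dx = -x/y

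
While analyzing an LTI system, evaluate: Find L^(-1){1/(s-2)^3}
L^(-1){1/(s-a)^n}=t^(n-1)·e^(at)/(n-1)!
Here a=2, n=3: t^2·e^(2t)/2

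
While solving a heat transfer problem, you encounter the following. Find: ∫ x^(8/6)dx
Power rule: ∫ x^(4/3) dx = x^(7/3)/(7/3) + C

Answer: (3/7)·x^(7/3) + C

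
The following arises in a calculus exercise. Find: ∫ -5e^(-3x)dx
Since d/dx[e^(-3x)]=-3e^(-3x), we get 5/3 e^(-3x)+C

Answer: (5/3)e^(-3x)+C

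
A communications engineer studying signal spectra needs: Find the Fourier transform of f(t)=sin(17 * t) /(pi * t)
sin(W * t)/(pi * t)=(W/pi) * sinc(W * t/pi) is the impulse response of the ideal low-pass filter with cutoff W (here W=17).
Its Fourier transform is a rectangular function:
F(omega)=1 for |omega| < 17, 0 otherwise

Answer: rect(omega/34) [i.e., 1 for |omega| < 17, 0 otherwise]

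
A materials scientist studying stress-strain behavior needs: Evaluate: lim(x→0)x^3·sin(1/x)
Squeeze theorem: -|x^3| ≤ x^3·sin(1/x) ≤ |x^3|
Since x^3 → 0 as x → 0, by squeeze theorem the limit is 0

Answer: 0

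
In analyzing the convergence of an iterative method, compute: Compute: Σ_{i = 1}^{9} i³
Using formula: Σ i^3 = [n(n+1)/2]² = [9·10/2]² = 2025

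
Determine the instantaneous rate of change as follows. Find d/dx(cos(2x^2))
Chain rule: d/dx[cos(u)]=-sin(u)·u' where u=2x^2
u'=4x

Answer: -4x·sin(2x^2)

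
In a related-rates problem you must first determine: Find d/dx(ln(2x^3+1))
Chain rule: d/dx[ln(u)]=u'/u where u=2x^3 + 1
u'=6x^2

Answer: (6x^2)/(2x^3 + 1)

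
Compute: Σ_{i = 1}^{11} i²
Using formula: Σ i^2 = n(n + 1)(2n + 1)/6 = 11·12·23/6 = 506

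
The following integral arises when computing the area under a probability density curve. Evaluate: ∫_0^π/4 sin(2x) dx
Antiderivative: -cos(2x)/2
Evaluate at bounds: [-cos(2·π/4)/2] - [-cos(2·0)/2]
= (-(0)+(1))/2 = 1/2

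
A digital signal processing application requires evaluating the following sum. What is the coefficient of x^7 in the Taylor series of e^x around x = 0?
Taylor series of e^x = Σ x^n/n!
Coefficient of x^7 = 1/7! = 1/5040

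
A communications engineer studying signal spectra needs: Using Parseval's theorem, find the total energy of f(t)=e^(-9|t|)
Parseval's theorem: E = integral |f(t)|^2 dt = (1/2pi) integral |F(omega)|^2 domega
E = integral_{-inf}^{inf} e^(-18|t|) dt = 2 * integral_0^inf e^(-18t) dt = 2/(2 * 9) = 1/9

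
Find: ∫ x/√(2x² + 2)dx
Let u=2x²+2, du=4x dx
∫ (1/4)·u^(-1/2) du=√u/2+C

Answer: √(2x²+2)/2+C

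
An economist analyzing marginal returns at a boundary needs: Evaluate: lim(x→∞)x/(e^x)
Apply L'Hôpital 1 times (∞/∞ each time):
Eventually get 1!/(e^x) → 0

Answer: 0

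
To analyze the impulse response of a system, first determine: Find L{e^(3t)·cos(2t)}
First shifting: L{e^(at)f(t)} = F(s-a)
L{cos(2t)} = s/(s²+4)
Shift: (s-3)/((s-3)²+4)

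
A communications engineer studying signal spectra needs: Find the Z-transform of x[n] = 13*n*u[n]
Z{n * u[n]}=z/(z-1)^2
By linearity: Z{13 * n * u[n]}=13z/(z-1)^2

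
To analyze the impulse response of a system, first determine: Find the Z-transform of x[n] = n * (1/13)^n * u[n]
Using the property Z{n * a^n * u[n]} = az/(z-a)^2
With a = 1/13: X(z) = (1/13)z/(z - 1/13)^2, |z| > 1/13

Answer: (1/13)z/(z - 1/13)^2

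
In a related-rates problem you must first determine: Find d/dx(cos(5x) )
Chain rule: d/dx[cos(u)] = -sin(u)·u' where u = 5x
u' = 5

Answer: -5·sin(5x)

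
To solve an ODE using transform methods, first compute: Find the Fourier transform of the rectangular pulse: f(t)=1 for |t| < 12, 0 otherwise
F(omega) = integral from -12 to 12 of e^(-j * omega * t) dt
= 2 * sin(12 * omega)/omega = 24 * sinc(12 * omega/pi)

Answer: 2 * sin(12 * omega)/omega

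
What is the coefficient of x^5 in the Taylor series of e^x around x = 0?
Taylor series of e^x = Σ x^n/n!
Coefficient of x^5 = 1/5! = 1/120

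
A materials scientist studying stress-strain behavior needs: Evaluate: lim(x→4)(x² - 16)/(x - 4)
Factor: (x² - 16)=(x-4)(x + 4)
Cancel (x-4): lim(x→4) (x + 4)=8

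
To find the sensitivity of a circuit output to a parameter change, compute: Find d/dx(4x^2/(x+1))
Quotient rule: (f/g)' = (f'g - fg')/g²
f = 4x^2, f' = 8x
g = x + 1, g' = 1

Answer: (8x·(x + 1) - 4x^2)/(x + 1)²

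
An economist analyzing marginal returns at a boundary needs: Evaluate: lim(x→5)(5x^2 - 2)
Polynomial is continuous, so substitute x = 5:
5·5^2-2 = 123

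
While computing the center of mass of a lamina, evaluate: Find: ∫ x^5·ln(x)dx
By parts: u=ln(x), dv=x^5 dx
du=1/x dx, v=x^6/6
=x^6·ln(x)/6 - ∫ x^5/6 dx
=x^6·ln(x)/6 - x^6/36 + C

Answer: x^6(ln(x)/6 - 1/36) + C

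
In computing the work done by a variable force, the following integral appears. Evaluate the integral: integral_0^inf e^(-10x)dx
integral_0^inf e^(-10x) dx = [-1/10 * e^(-10x)]_0^inf
= 0 - (-1/10) = 1/10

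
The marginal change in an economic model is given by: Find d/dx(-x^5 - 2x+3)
Power rule: d/dx(ax^n)=n·a·x^(n-1)
Term by term: -5·x^4 - 2

Answer: -5x^4 - 2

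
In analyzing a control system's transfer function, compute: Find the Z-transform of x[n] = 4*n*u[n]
Z{n*u[n]}=z/(z-1)^2
By linearity: Z{4*n*u[n]}=4z/(z-1)^2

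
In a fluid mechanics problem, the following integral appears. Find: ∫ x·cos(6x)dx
By parts: u=x, dv=cos(6x) dx
du=dx, v=sin(6x)/6
=x·sin(6x)/6 + cos(6x)/6² + C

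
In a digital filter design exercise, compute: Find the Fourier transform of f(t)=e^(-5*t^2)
The Fourier transform of a Gaussian e^(-a*t^2) is sqrt(pi/a)*e^(-omega^2/(4a)).
With a = 5: F(omega) = sqrt(pi/5)*e^(-omega^2/20)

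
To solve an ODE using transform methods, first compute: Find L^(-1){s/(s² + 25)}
L^(-1){s/(s² + w²)}=cos(wt)
Here w=5

Answer: cos(5t)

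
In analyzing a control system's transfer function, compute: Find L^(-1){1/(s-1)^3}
L^(-1){1/(s-a)^n} = t^(n-1)·e^(at)/(n-1)!
Here a = 1, n = 3: t^2·e^(t)/2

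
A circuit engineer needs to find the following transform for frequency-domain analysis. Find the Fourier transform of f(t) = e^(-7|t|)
Using the standard pair: F{e^(-a|t|)}=2a/(a^2 + omega^2)
With a=7: F(omega)=14/(49 + omega^2)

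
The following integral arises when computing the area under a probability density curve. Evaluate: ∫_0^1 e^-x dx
Antiderivative: -e^-x
Evaluate: -(e^-1 - 1)

Answer: (e^-1 - 1)/(-1)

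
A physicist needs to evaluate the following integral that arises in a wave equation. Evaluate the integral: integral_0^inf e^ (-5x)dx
integral_0^inf e^(-5x) dx=[-1/5*e^(-5x)]_0^inf
=0 - (-1/5)=1/5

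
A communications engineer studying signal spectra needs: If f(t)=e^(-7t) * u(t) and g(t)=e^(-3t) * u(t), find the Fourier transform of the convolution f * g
By the convolution theorem: F{f*g}=F(omega)*G(omega)
F(omega)=1/(7+j*omega), G(omega)=1/(3+j*omega)
F{f*g}=1/((7+j*omega)(3+j*omega))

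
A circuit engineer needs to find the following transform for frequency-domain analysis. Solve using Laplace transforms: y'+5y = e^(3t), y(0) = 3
Take L: sY - 3+5Y=1/(s-3)
Y(s+5)=1/(s-3)+3
Y=1/((s-3)(s+5))+3/(s+5)
Partial fractions: 1/((s-3)(s+5))=(1/8)/(s-3) - (1/8)/(s+5)
So Y=(1/8)/(s-3)+(23/8)/(s+5)
Inverse Laplace transform (L^(-1){1/(s-3)}=e^(3t), L^(-1){1/(s+5)}=e^(-5t)):

Answer: y(t)=(1/8)·e^(3t)+(23/8)·e^(-5t)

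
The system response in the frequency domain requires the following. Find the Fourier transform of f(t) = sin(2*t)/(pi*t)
sin(W * t)/(pi * t)=(W/pi) * sinc(W * t/pi) is the impulse response of the ideal low-pass filter with cutoff W (here W=2).
Its Fourier transform is a rectangular function:
F(omega)=1 for |omega| < 2, 0 otherwise

Answer: rect(omega/4) [i.e., 1 for |omega| < 2, 0 otherwise]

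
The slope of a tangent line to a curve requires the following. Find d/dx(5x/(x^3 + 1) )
Quotient rule: (f/g)'=(f'g - fg')/g²
f=5x, f'=5
g=x^3+1, g'=3x^2

Answer: (5·(x^3+1)-15x^3)/(x^3+1)²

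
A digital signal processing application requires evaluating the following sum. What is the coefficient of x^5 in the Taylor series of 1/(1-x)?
1/(1-x)=Σ x^n for |x|<1
All coefficients are 1

Answer: 1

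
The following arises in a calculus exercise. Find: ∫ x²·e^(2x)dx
Integration by parts twice:
First: u = x², dv = e^(2x) dx => x²e^(2x)/2 - (2/2)∫ xe^(2x) dx
Second (∫ xe^(2x) dx): xe^(2x)/2 - e^(2x)/4
Combining: e^(2x)(x²/2 - 2x/4 + 2/8) + C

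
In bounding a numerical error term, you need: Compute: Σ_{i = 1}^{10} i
Using formula: Σ i^1=n(n + 1)/2=10·11/2=55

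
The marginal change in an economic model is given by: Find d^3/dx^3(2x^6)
Apply power rule 3 times:
d^1: 12x^5
d^2: 60x^4
d^3: 240x^3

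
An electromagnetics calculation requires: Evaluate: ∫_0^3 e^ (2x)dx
Antiderivative: (1/2)e^(2x)
Evaluate: (1/2)(e^6 - 1)

Answer: (e^6 - 1)/2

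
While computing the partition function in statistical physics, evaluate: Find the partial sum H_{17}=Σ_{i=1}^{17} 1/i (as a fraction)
H_17=1 + 1/2 + 1/3 + ... + 1/17
=42142223/12252240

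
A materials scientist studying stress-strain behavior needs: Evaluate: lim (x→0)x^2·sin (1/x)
Squeeze theorem: -|x^2| ≤ x^2·sin(1/x) ≤ |x^2|
Since x^2 → 0 as x → 0, by squeeze theorem the limit is 0

Answer: 0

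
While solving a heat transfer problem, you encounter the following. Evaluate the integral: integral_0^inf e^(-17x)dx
integral_0^inf e^(-17x) dx = [-1/17*e^(-17x)]_0^inf
= 0 - (-1/17) = 1/17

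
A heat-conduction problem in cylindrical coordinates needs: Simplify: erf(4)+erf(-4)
erf is odd: erf(-4)=-erf(4)
erf(4) + erf(-4)=erf(4) - erf(4)=0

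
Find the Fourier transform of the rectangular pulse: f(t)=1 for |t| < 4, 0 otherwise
F(omega) = integral from -4 to 4 of e^(-j*omega*t) dt
= 2*sin(4*omega)/omega = 8*sinc(4*omega/pi)

Answer: 2*sin(4*omega)/omega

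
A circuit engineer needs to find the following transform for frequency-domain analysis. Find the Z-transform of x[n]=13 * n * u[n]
Z{n * u[n]}=z/(z-1)^2
By linearity: Z{13 * n * u[n]}=13z/(z-1)^2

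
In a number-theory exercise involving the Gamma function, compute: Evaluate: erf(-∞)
erf(-∞)=-1 (the error function is odd, so erf(-∞)=-erf(∞)=-1)

Answer: -1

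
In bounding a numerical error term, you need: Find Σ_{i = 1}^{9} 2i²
=2·n(n+1)(2n+1)/6=2·9·10·19/6=570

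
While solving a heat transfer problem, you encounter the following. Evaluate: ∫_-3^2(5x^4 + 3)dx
Step 1: Find antiderivative F(x) = x^5+3x
Step 2: F(2) - F(-3) = 38 - (-252) = 290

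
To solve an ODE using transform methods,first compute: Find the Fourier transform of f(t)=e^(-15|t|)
Using the standard pair: F{e^(-a|t|)}=2a/(a^2+omega^2)
With a=15: F(omega)=30/(225+omega^2)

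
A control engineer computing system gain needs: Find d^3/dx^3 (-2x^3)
Apply power rule 3 times:
d^1: -6x^2
d^2: -12x
d^3: -12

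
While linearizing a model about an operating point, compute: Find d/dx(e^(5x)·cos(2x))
Product rule: (fg)' = f'g+fg'
f = e^(5x), f' = 5·e^(5x)
g = cos(2x), g' = -2·sin(2x)

Answer: 5·e^(5x)·cos(2x)-2·e^(5x)·sin(2x)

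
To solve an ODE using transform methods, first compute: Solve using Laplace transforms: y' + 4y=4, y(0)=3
Take L of both sides: sY(s) - 3 + 4Y(s)=4/s
Y(s)(s + 4)=4/s + 3
Y(s)=4/(s(s + 4)) + 3/(s + 4)
Partial fractions: 4/(s(s + 4))=1/s - 1/(s + 4)
So Y(s)=1/s + 2/(s + 4)
Inverse transform (L^(-1){1/s}=1, L^(-1){1/(s + 4)}=e^(-4t)):

Answer: y(t)=1 + 2·e^(-4t)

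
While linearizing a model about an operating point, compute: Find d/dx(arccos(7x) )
d/dx[arccos(u)]=-u'/√(1-u²), u=7x, u'=7

Answer: -7/√(1-49x²)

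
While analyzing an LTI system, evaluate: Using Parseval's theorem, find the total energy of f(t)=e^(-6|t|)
Parseval's theorem: E=integral |f(t)|^2 dt=(1/2pi) integral |F(omega)|^2 domega
E=integral_{-inf}^{inf} e^(-12|t|) dt=2 * integral_0^inf e^(-12t) dt=2/(2 * 6)=1/6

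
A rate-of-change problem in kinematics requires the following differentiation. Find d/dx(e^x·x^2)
Product rule: (fg)' = f'g + fg'
f = e^x, f' = e^x
g = x^2, g' = 2x

Answer: e^x·x^2 + 2·e^x·x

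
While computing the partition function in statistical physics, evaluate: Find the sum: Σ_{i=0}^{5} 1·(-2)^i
Geometric series: S = a(1 - r^n)/(1 - r)
a = 1, r = -2, n = 6
S = 1(1 - 64)/3 = -21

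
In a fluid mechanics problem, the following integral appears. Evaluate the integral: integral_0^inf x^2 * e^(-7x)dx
This is a Gamma integral. Substitute u=7x (du=7 dx):
integral_0^inf x^2 * e^(-7x) dx=(1/7^3) integral_0^inf u^2 * e^(-u) du
=Gamma(3)/7^3=2!/7^3=2/343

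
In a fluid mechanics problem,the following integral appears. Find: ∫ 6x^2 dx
Using power rule: ∫ 6x^2 dx = 6/3 x^3 + C = 2x^3 + C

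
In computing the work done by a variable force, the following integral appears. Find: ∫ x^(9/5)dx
Power rule: ∫ x^(9/5) dx=x^(14/5)/(14/5) + C

Answer: (5/14)·x^(14/5) + C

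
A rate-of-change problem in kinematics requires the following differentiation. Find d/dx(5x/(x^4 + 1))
Quotient rule: (f/g)'=(f'g - fg')/g²
f=5x, f'=5
g=x^4 + 1, g'=4x^3

Answer: (5·(x^4 + 1) - 20x^4)/(x^4 + 1)²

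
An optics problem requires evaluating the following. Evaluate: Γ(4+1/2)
Γ(n+1/2)=(2n)!√π/(4^n·n!)
=40320√π/(256·24)=(105/16)·√π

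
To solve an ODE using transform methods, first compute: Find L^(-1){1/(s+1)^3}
L^(-1){1/(s-a)^n} = t^(n-1)·e^(at)/(n-1)!
Here a = -1, n = 3: t^2·e^(-t)/2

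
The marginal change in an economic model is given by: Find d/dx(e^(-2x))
Chain rule: d/dx[e^u]=e^u · u' where u=-2x
u'=-2

Answer: -2·e^(-2x)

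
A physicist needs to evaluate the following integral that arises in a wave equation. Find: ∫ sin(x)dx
Using standard integral: ∫ sin(x) dx=-cos(x) + C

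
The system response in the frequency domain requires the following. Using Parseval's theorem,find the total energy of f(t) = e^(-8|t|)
Parseval's theorem: E = integral |f(t)|^2 dt = (1/2pi) integral |F(omega)|^2 domega
E = integral_{-inf}^{inf} e^(-16|t|) dt = 2 * integral_0^inf e^(-16t) dt = 2/(2 * 8) = 1/8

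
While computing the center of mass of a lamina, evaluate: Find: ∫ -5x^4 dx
Using power rule: ∫ -5x^4 dx=-5/5 x^5+C=-x^5+C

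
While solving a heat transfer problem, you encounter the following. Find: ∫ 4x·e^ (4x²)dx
Let u = 4x², du = 8x dx
∫ (1/2)e^u du = e^u/2 + C

Answer: e^(4x²)/2 + C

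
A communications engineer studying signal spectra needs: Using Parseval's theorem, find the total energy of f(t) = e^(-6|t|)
Parseval's theorem: E=integral |f(t)|^2 dt=(1/2pi) integral |F(omega)|^2 domega
E=integral_{-inf}^{inf} e^(-12|t|) dt=2*integral_0^inf e^(-12t) dt=2/(2*6)=1/6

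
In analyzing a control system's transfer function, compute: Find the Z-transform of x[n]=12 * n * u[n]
Z{n * u[n]}=z/(z-1)^2
By linearity: Z{12 * n * u[n]}=12z/(z-1)^2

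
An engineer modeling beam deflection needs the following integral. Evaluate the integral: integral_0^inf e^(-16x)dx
integral_0^inf e^(-16x) dx=[-1/16 * e^(-16x)]_0^inf
=0 - (-1/16)=1/16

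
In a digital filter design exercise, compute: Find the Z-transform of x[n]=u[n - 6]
Using the time-shift property: Z{u[n-6]}=z^(-6)*z/(z-1)
=z^(-5)/(z-1)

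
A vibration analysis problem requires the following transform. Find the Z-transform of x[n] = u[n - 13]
Using the time-shift property: Z{u[n-13]} = z^(-13)*z/(z-1)
= z^(-12)/(z-1)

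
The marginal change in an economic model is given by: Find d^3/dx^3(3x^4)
Apply power rule 3 times:
d^1: 12x^3
d^2: 36x^2
d^3: 72x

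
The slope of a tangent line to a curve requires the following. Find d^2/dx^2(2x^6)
Apply power rule 2 times:
d^1: 12x^5
d^2: 60x^4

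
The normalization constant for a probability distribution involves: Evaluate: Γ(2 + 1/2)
Γ(n+1/2) = (2n)!√π/(4^n·n!)
= 24√π/(16·2) = (3/4)·√π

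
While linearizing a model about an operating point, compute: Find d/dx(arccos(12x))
d/dx[arccos(u)] = -u'/√(1-u²), u = 12x, u' = 12

Answer: -12/√(1-144x²)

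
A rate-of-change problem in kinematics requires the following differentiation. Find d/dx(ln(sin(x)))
Chain rule: d/dx[ln(u)]=u'/u where u=sin(x)
u'=cos(x)

Answer: (cos(x))/(sin(x))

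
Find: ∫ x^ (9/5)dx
Power rule: ∫ x^(9/5) dx = x^(14/5)/(14/5) + C

Answer: (5/14)·x^(14/5) + C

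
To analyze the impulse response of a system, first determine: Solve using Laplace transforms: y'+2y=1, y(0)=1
Take L of both sides: sY(s) - 1 + 2Y(s) = 1/s
Y(s)(s + 2) = 1/s + 1
Y(s) = 1/(s(s + 2)) + 1/(s + 2)
Partial fractions: 1/(s(s + 2)) = (1/2)/s - (1/2)/(s + 2)
So Y(s) = (1/2)/s + (1/2)/(s + 2)
Inverse transform (L^(-1){1/s} = 1, L^(-1){1/(s + 2)} = e^(-2t)):

Answer: y(t) = 1/2 + (1/2)·e^(-2t)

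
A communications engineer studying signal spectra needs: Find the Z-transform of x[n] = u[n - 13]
Using the time-shift property: Z{u[n-13]}=z^(-13) * z/(z-1)
=z^(-12)/(z-1)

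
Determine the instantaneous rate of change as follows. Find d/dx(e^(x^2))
Chain rule: d/dx[e^u] = e^u · u' where u = x^2
u' = 2x

Answer: 2x·e^(x^2)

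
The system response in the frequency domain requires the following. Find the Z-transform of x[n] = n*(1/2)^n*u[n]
Using the property Z{n*a^n*u[n]}=az/(z-a)^2
With a=1/2: X(z)=(1/2)z/(z - 1/2)^2, |z| > 1/2

Answer: (1/2)z/(z - 1/2)^2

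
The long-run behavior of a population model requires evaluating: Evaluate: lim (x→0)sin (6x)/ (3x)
L'Hôpital (0/0): lim 6cos(6x)/3 = 6/3

Answer: 2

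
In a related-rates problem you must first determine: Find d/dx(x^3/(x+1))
Quotient rule: (f/g)'=(f'g - fg')/g²
f=x^3, f'=3x^2
g=x + 1, g'=1

Answer: (3x^2·(x + 1) - x^3)/(x + 1)²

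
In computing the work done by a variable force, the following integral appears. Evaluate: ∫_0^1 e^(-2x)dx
Antiderivative: (1/(-2))e^(-2x)
Evaluate: (1/(-2))(e^-2 - 1)

Answer: (e^-2 - 1)/(-2)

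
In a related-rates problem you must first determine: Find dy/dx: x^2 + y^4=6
Differentiate: 2x+4y^3·(dy/dx)=0
dy/dx=-2x/(4y^3)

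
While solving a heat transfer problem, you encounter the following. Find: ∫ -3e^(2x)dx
Since d/dx[e^(2x)]=2e^(2x), we get -3/2 e^(2x) + C

Answer: (-3/2)e^(2x) + C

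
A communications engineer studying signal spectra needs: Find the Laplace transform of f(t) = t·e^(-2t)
L{t·e^(at)} = 1/(s-a)²
L{t·e^(-2t)} = 1/(s + 2)²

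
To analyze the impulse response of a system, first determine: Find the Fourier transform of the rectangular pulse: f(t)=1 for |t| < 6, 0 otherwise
F(omega)=integral from -6 to 6 of e^(-j * omega * t) dt
=2 * sin(6 * omega)/omega=12 * sinc(6 * omega/pi)

Answer: 2 * sin(6 * omega)/omega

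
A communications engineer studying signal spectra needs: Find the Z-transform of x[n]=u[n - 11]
Using the time-shift property: Z{u[n-11]} = z^(-11)*z/(z-1)
= z^(-10)/(z-1)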